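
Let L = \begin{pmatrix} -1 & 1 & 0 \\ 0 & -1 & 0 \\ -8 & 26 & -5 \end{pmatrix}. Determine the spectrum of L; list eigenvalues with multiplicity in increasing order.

-5, -1, -1

Characteristic polynomial: p(t) = t^3 + 7t^2 + 11t + 5 = (t + 1)^2(t + 5).
Roots (with multiplicity): -5, -1, -1.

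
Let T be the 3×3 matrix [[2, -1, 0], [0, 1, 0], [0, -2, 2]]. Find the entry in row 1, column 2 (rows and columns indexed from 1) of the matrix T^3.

Characteristic polynomial: μ^3 - 5μ^2 + 8μ - 4 = (μ - 2)^2(μ - 1), so the eigenvalues are 1, 2, 2.
μ=2: eigenvector (1, 0, 0).
μ=1: eigenvector (1, 1, 2).
μ=2: eigenvector (0, 0, 1).
P = [[1, 1, 0], [0, 1, 0], [0, 2, 1]], D = diag(2, 1, 2), P⁻¹ = [[1, -1, 0], [0, 1, 0], [0, -2, 1]].
T³ = P·diag(8, 1, 8)·P⁻¹ = [[8, -7, 0], [0, 1, 0], [0, -14, 8]].
The requested entry is -7.

-7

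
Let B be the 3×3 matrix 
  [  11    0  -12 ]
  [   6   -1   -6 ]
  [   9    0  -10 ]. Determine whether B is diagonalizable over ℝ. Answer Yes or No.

Characteristic polynomial: p(μ) = μ^3 - 3μ - 2 = (μ - 2)(μ + 1)^2.
μ = -1 has algebraic multiplicity 2; rank(B + 1I) = 1, so geometric multiplicity = 2.
Every eigenvalue has geometric = algebraic multiplicity, so B is diagonalizable.

Yes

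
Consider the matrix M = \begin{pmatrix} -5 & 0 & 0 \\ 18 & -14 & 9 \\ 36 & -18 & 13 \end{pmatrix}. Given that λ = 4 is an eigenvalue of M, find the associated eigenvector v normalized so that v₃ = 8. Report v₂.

M − 4I = [[-9, 0, 0], [18, -18, 9], [36, -18, 9]].
Solving (M − 4I)v = 0 gives the eigenspace spanned by (0, 4, 8).
With v₃ = 8, v = (0, 4, 8), so v₂ = 4.

4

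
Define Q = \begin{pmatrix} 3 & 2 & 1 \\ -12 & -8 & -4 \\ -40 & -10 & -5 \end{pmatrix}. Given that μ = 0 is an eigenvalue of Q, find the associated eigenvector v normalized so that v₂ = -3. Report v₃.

Q = [[3, 2, 1], [-12, -8, -4], [-40, -10, -5]].
Solving (Q)v = 0 gives the eigenspace spanned by (0, -3, 6).
With v₂ = -3, v = (0, -3, 6), so v₃ = 6.

6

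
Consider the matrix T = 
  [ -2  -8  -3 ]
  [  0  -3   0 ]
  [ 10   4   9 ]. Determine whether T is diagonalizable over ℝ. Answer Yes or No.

Yes

Characteristic polynomial: p(μ) = μ^3 - 4μ^2 - 9μ + 36 = (μ - 4)(μ - 3)(μ + 3).
All 3 eigenvalues are distinct, so T is diagonalizable.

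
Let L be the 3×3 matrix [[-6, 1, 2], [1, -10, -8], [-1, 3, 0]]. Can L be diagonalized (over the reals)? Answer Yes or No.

No

Characteristic polynomial: p(λ) = λ^3 + 16λ^2 + 85λ + 150 = (λ + 5)^2(λ + 6).
λ = -5 has algebraic multiplicity 2; rank(L + 5I) = 2, so geometric multiplicity = 1.
Geometric multiplicity < algebraic multiplicity, so L is not diagonalizable.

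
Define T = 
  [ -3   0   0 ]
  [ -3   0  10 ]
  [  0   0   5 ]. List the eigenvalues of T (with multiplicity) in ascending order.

-3, 0, 5

Characteristic polynomial: p(μ) = μ^3 - 2μ^2 - 15μ = μ(μ - 5)(μ + 3).
Roots (with multiplicity): -3, 0, 5.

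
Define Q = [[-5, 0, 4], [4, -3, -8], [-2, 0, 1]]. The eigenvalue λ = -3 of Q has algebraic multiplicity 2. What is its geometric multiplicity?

2

Q + 3I = [[-2, 0, 4], [4, 0, -8], [-2, 0, 4]].
This matrix has rank 1, so its null space has dimension 3 − 1 = 2.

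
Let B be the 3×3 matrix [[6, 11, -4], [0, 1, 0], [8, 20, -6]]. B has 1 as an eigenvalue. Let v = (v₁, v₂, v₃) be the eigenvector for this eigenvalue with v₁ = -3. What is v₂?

B − 1I = [[5, 11, -4], [0, 0, 0], [8, 20, -7]].
Solving (B − 1I)v = 0 gives the eigenspace spanned by (-3, -3, -12).
With v₁ = -3, v = (-3, -3, -12), so v₂ = -3.

-3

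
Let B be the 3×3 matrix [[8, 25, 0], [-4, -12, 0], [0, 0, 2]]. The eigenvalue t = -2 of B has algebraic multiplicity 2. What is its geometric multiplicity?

1

B + 2I = [[10, 25, 0], [-4, -10, 0], [0, 0, 4]].
This matrix has rank 2, so its null space has dimension 3 − 2 = 1.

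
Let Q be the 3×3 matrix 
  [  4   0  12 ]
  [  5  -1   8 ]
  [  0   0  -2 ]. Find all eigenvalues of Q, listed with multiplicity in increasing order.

-2, -1, 4

Characteristic polynomial: p(r) = r^3 - r^2 - 10r - 8 = (r - 4)(r + 1)(r + 2).
Roots (with multiplicity): -2, -1, 4.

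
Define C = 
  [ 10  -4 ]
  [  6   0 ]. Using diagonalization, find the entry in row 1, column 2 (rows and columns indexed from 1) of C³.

-304

Characteristic polynomial: t^2 - 10t + 24 = (t - 6)(t - 4), so the eigenvalues are 4, 6.
t=6: eigenvector (1, 1).
t=4: eigenvector (2, 3).
P = [[1, 2], [1, 3]], D = diag(6, 4), P⁻¹ = [[3, -2], [-1, 1]].
C³ = P·diag(216, 64)·P⁻¹ = [[520, -304], [456, -240]].
The requested entry is -304.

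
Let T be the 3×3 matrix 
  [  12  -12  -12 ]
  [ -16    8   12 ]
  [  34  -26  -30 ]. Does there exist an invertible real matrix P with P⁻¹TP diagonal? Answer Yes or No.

Yes

Characteristic polynomial: p(s) = s^3 + 10s^2 + 24s = s(s + 4)(s + 6).
All 3 eigenvalues are distinct, so T is diagonalizable.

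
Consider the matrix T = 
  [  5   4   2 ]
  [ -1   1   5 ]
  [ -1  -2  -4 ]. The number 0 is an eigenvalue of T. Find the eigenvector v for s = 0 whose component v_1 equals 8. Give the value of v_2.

T = [[5, 4, 2], [-1, 1, 5], [-1, -2, -4]].
Solving (T)v = 0 gives the eigenspace spanned by (8, -12, 4).
With v_1 = 8, v = (8, -12, 4), so v_2 = -12.

-12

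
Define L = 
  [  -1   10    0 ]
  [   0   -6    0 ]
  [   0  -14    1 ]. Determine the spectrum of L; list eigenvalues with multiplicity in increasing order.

Characteristic polynomial: p(s) = s^3 + 6s^2 - s - 6 = (s - 1)(s + 1)(s + 6).
Roots (with multiplicity): -6, -1, 1.

-6, -1, 1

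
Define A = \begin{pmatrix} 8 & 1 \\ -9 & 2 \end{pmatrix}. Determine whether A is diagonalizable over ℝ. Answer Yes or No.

No

Characteristic polynomial: p(λ) = λ^2 - 10λ + 25 = (λ - 5)^2.
λ = 5 has algebraic multiplicity 2; rank(A − 5I) = 1, so geometric multiplicity = 1.
Geometric multiplicity < algebraic multiplicity, so A is not diagonalizable.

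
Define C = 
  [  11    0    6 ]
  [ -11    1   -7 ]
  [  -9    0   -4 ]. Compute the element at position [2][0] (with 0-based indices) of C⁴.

-1827

Characteristic polynomial: r^3 - 8r^2 + 17r - 10 = (r - 5)(r - 2)(r - 1), so the eigenvalues are 1, 2, 5.
r=5: eigenvector (1, -1, -1).
r=1: eigenvector (0, 1, 0).
r=2: eigenvector (-2, 1, 3).
P = [[1, 0, -2], [-1, 1, 1], [-1, 0, 3]], D = diag(5, 1, 2), P⁻¹ = [[3, 0, 2], [2, 1, 1], [1, 0, 1]].
C⁴ = P·diag(625, 1, 16)·P⁻¹ = [[1843, 0, 1218], [-1857, 1, -1233], [-1827, 0, -1202]].
The requested entry is -1827.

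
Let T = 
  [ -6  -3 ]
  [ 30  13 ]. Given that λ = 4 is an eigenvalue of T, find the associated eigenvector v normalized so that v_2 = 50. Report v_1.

-15

T − 4I = [[-10, -3], [30, 9]].
Solving (T − 4I)v = 0 gives the eigenspace spanned by (-15, 50).
With v_2 = 50, v = (-15, 50), so v_1 = -15.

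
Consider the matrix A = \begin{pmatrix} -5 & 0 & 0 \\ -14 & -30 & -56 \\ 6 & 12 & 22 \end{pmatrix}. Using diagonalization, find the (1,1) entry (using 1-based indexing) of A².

25

Characteristic polynomial: λ^3 + 13λ^2 + 52λ + 60 = (λ + 2)(λ + 5)(λ + 6), so the eigenvalues are -6, -5, -2.
λ=-6: eigenvector (0, 7, -3).
λ=-5: eigenvector (1, -14, 6).
λ=-2: eigenvector (0, -2, 1).
P = [[0, 1, 0], [7, -14, -2], [-3, 6, 1]], D = diag(-6, -5, -2), P⁻¹ = [[2, 1, 2], [1, 0, 0], [0, 3, 7]].
A² = P·diag(36, 25, 4)·P⁻¹ = [[25, 0, 0], [154, 228, 448], [-66, -96, -188]].
The requested entry is 25.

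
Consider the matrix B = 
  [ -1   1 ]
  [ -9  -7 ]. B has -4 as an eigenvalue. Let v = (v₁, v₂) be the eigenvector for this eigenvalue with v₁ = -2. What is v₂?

6

B + 4I = [[3, 1], [-9, -3]].
Solving (B + 4I)v = 0 gives the eigenspace spanned by (-2, 6).
With v₁ = -2, v = (-2, 6), so v₂ = 6.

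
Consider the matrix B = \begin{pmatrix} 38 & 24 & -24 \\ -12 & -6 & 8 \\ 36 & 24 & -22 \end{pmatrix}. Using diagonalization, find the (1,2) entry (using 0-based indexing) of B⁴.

2560

Characteristic polynomial: t^3 - 10t^2 + 28t - 24 = (t - 6)(t - 2)^2, so the eigenvalues are 2, 2, 6.
t=6: eigenvector (3, -1, 3).
t=2: eigenvector (-2, 1, -2).
t=2: eigenvector (2, 0, 3).
P = [[3, -2, 2], [-1, 1, 0], [3, -2, 3]], D = diag(6, 2, 2), P⁻¹ = [[3, 2, -2], [3, 3, -2], [-1, 0, 1]].
B⁴ = P·diag(1296, 16, 16)·P⁻¹ = [[11536, 7680, -7680], [-3840, -2544, 2560], [11520, 7680, -7664]].
The requested entry is 2560.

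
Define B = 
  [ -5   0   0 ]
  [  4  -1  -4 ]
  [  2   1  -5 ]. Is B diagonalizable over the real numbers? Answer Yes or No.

Characteristic polynomial: p(λ) = λ^3 + 11λ^2 + 39λ + 45 = (λ + 3)^2(λ + 5).
λ = -3 has algebraic multiplicity 2; rank(B + 3I) = 2, so geometric multiplicity = 1.
Geometric multiplicity < algebraic multiplicity, so B is not diagonalizable.

No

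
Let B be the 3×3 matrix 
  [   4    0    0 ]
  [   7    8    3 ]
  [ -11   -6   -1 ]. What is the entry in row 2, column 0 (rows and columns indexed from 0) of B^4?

-2067

Characteristic polynomial: λ^3 - 11λ^2 + 38λ - 40 = (λ - 5)(λ - 4)(λ - 2), so the eigenvalues are 2, 4, 5.
λ=4: eigenvector (1, -1, -1).
λ=5: eigenvector (0, 1, -1).
λ=2: eigenvector (0, -1, 2).
P = [[1, 0, 0], [-1, 1, -1], [-1, -1, 2]], D = diag(4, 5, 2), P⁻¹ = [[1, 0, 0], [3, 2, 1], [2, 1, 1]].
B⁴ = P·diag(256, 625, 16)·P⁻¹ = [[256, 0, 0], [1587, 1234, 609], [-2067, -1218, -593]].
The requested entry is -2067.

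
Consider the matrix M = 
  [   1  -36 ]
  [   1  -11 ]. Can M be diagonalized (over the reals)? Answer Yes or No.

No

Characteristic polynomial: p(μ) = μ^2 + 10μ + 25 = (μ + 5)^2.
μ = -5 has algebraic multiplicity 2; rank(M + 5I) = 1, so geometric multiplicity = 1.
Geometric multiplicity < algebraic multiplicity, so M is not diagonalizable.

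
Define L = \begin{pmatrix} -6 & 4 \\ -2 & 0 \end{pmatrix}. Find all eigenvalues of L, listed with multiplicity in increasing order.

-4, -2

Characteristic polynomial: p(r) = r^2 + 6r + 8 = (r + 2)(r + 4).
Roots (with multiplicity): -4, -2.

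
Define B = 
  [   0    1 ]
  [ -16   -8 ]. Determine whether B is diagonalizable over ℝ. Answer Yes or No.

No

Characteristic polynomial: p(r) = r^2 + 8r + 16 = (r + 4)^2.
r = -4 has algebraic multiplicity 2; rank(B + 4I) = 1, so geometric multiplicity = 1.
Geometric multiplicity < algebraic multiplicity, so B is not diagonalizable.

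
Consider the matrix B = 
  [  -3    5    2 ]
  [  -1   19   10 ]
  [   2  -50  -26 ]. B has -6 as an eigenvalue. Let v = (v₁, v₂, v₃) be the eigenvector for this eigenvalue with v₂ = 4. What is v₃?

-10

B + 6I = [[3, 5, 2], [-1, 25, 10], [2, -50, -20]].
Solving (B + 6I)v = 0 gives the eigenspace spanned by (0, 4, -10).
With v₂ = 4, v = (0, 4, -10), so v₃ = -10.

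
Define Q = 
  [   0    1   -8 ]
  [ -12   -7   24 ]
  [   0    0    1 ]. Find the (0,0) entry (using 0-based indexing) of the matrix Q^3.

Characteristic polynomial: μ^3 + 6μ^2 + 5μ - 12 = (μ - 1)(μ + 3)(μ + 4), so the eigenvalues are -4, -3, 1.
μ=-3: eigenvector (1, -3, 0).
μ=-4: eigenvector (-1, 4, 0).
μ=1: eigenvector (-2, 6, 1).
P = [[1, -1, -2], [-3, 4, 6], [0, 0, 1]], D = diag(-3, -4, 1), P⁻¹ = [[4, 1, 2], [3, 1, 0], [0, 0, 1]].
Q³ = P·diag(-27, -64, 1)·P⁻¹ = [[84, 37, -56], [-444, -175, 168], [0, 0, 1]].
The requested entry is 84.

84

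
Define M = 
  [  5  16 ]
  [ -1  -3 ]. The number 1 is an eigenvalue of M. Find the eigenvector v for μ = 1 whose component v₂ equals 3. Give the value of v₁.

-12

M − 1I = [[4, 16], [-1, -4]].
Solving (M − 1I)v = 0 gives the eigenspace spanned by (-12, 3).
With v₂ = 3, v = (-12, 3), so v₁ = -12.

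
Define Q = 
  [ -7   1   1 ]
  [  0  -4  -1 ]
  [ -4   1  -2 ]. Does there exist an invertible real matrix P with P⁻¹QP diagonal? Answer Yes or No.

Characteristic polynomial: p(r) = r^3 + 13r^2 + 55r + 75 = (r + 3)(r + 5)^2.
r = -5 has algebraic multiplicity 2; rank(Q + 5I) = 2, so geometric multiplicity = 1.
Geometric multiplicity < algebraic multiplicity, so Q is not diagonalizable.

No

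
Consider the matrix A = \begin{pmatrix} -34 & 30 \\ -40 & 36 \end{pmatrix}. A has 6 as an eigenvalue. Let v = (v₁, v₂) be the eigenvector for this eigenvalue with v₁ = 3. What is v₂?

A − 6I = [[-40, 30], [-40, 30]].
Solving (A − 6I)v = 0 gives the eigenspace spanned by (3, 4).
With v₁ = 3, v = (3, 4), so v₂ = 4.

4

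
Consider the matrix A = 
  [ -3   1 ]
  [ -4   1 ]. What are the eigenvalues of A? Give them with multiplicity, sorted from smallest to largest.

-1, -1

Characteristic polynomial: p(λ) = λ^2 + 2λ + 1 = (λ + 1)^2.
Roots (with multiplicity): -1, -1.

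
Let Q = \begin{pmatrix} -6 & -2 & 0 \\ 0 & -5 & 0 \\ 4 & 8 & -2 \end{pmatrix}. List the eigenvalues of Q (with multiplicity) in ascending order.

-6, -5, -2

Characteristic polynomial: p(s) = s^3 + 13s^2 + 52s + 60 = (s + 2)(s + 5)(s + 6).
Roots (with multiplicity): -6, -5, -2.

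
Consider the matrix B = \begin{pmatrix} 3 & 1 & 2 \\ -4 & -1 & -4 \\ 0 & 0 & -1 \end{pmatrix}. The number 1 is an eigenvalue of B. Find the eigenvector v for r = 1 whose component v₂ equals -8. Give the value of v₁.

4

B − 1I = [[2, 1, 2], [-4, -2, -4], [0, 0, -2]].
Solving (B − 1I)v = 0 gives the eigenspace spanned by (4, -8, 0).
With v₂ = -8, v = (4, -8, 0), so v₁ = 4.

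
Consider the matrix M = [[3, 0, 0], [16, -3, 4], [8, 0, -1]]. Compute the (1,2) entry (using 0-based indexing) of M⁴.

-160

Characteristic polynomial: λ^3 + λ^2 - 9λ - 9 = (λ - 3)(λ + 1)(λ + 3), so the eigenvalues are -3, -1, 3.
λ=-1: eigenvector (0, 2, 1).
λ=-3: eigenvector (0, 1, 0).
λ=3: eigenvector (1, 4, 2).
P = [[0, 0, 1], [2, 1, 4], [1, 0, 2]], D = diag(-1, -3, 3), P⁻¹ = [[-2, 0, 1], [0, 1, -2], [1, 0, 0]].
M⁴ = P·diag(1, 81, 81)·P⁻¹ = [[81, 0, 0], [320, 81, -160], [160, 0, 1]].
The requested entry is -160.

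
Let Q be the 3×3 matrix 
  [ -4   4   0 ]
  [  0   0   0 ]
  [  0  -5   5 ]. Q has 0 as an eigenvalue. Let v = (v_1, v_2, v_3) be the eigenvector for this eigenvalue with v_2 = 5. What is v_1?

Q = [[-4, 4, 0], [0, 0, 0], [0, -5, 5]].
Solving (Q)v = 0 gives the eigenspace spanned by (5, 5, 5).
With v_2 = 5, v = (5, 5, 5), so v_1 = 5.

5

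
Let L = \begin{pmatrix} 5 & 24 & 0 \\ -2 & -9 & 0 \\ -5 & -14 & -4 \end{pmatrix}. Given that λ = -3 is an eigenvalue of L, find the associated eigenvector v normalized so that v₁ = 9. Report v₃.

L + 3I = [[8, 24, 0], [-2, -6, 0], [-5, -14, -1]].
Solving (L + 3I)v = 0 gives the eigenspace spanned by (9, -3, -3).
With v₁ = 9, v = (9, -3, -3), so v₃ = -3.

-3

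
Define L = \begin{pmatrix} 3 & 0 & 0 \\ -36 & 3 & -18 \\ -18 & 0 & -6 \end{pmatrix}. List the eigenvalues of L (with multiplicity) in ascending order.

Characteristic polynomial: p(r) = r^3 - 27r + 54 = (r - 3)^2(r + 6).
Roots (with multiplicity): -6, 3, 3.

-6, 3, 3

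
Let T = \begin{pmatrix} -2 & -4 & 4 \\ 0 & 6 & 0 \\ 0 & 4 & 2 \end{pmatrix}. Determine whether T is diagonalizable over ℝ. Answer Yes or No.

Yes

Characteristic polynomial: p(s) = s^3 - 6s^2 - 4s + 24 = (s - 6)(s - 2)(s + 2).
All 3 eigenvalues are distinct, so T is diagonalizable.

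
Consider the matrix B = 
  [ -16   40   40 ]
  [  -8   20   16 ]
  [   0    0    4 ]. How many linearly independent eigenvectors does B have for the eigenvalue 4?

2

B − 4I = [[-20, 40, 40], [-8, 16, 16], [0, 0, 0]].
This matrix has rank 1, so its null space has dimension 3 − 1 = 2.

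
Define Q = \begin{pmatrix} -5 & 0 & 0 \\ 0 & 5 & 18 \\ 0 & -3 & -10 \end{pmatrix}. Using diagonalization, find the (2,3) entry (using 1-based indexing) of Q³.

Characteristic polynomial: r^3 + 10r^2 + 29r + 20 = (r + 1)(r + 4)(r + 5), so the eigenvalues are -5, -4, -1.
r=-5: eigenvector (1, 0, 0).
r=-1: eigenvector (0, 3, -1).
r=-4: eigenvector (0, -2, 1).
P = [[1, 0, 0], [0, 3, -2], [0, -1, 1]], D = diag(-5, -1, -4), P⁻¹ = [[1, 0, 0], [0, 1, 2], [0, 1, 3]].
Q³ = P·diag(-125, -1, -64)·P⁻¹ = [[-125, 0, 0], [0, 125, 378], [0, -63, -190]].
The requested entry is 378.

378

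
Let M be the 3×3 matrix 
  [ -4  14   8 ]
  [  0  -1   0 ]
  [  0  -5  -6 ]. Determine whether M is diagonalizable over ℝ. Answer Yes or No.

Characteristic polynomial: p(λ) = λ^3 + 11λ^2 + 34λ + 24 = (λ + 1)(λ + 4)(λ + 6).
All 3 eigenvalues are distinct, so M is diagonalizable.

Yes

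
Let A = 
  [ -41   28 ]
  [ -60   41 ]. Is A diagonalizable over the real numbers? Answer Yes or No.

Yes

Characteristic polynomial: p(μ) = μ^2 - 1 = (μ - 1)(μ + 1).
All 2 eigenvalues are distinct, so A is diagonalizable.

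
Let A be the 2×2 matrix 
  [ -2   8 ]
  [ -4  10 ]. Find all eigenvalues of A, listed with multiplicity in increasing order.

2, 6

Characteristic polynomial: p(t) = t^2 - 8t + 12 = (t - 6)(t - 2).
Roots (with multiplicity): 2, 6.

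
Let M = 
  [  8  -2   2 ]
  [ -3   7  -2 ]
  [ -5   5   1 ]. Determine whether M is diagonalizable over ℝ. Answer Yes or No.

Characteristic polynomial: p(r) = r^3 - 16r^2 + 85r - 150 = (r - 6)(r - 5)^2.
r = 5 has algebraic multiplicity 2; rank(M − 5I) = 2, so geometric multiplicity = 1.
Geometric multiplicity < algebraic multiplicity, so M is not diagonalizable.

No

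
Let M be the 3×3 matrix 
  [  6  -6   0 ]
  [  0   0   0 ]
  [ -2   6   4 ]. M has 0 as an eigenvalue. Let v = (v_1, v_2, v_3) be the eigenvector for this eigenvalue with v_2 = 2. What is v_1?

2

M = [[6, -6, 0], [0, 0, 0], [-2, 6, 4]].
Solving (M)v = 0 gives the eigenspace spanned by (2, 2, -2).
With v_2 = 2, v = (2, 2, -2), so v_1 = 2.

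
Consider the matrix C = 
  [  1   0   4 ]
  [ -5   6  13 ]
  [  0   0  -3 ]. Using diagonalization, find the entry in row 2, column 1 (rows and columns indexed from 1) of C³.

Characteristic polynomial: μ^3 - 4μ^2 - 15μ + 18 = (μ - 6)(μ - 1)(μ + 3), so the eigenvalues are -3, 1, 6.
μ=1: eigenvector (1, 1, 0).
μ=6: eigenvector (0, 1, 0).
μ=-3: eigenvector (1, 2, -1).
P = [[1, 0, 1], [1, 1, 2], [0, 0, -1]], D = diag(1, 6, -3), P⁻¹ = [[1, 0, 1], [-1, 1, 1], [0, 0, -1]].
C³ = P·diag(1, 216, -27)·P⁻¹ = [[1, 0, 28], [-215, 216, 271], [0, 0, -27]].
The requested entry is -215.

-215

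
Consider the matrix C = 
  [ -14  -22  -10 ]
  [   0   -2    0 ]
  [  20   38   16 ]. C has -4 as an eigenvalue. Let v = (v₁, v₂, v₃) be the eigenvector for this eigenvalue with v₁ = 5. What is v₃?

C + 4I = [[-10, -22, -10], [0, 2, 0], [20, 38, 20]].
Solving (C + 4I)v = 0 gives the eigenspace spanned by (5, 0, -5).
With v₁ = 5, v = (5, 0, -5), so v₃ = -5.

-5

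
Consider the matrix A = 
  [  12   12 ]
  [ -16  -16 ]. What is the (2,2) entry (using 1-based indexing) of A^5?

Characteristic polynomial: λ^2 + 4λ = λ(λ + 4), so the eigenvalues are -4, 0.
λ=0: eigenvector (1, -1).
λ=-4: eigenvector (-3, 4).
P = [[1, -3], [-1, 4]], D = diag(0, -4), P⁻¹ = [[4, 3], [1, 1]].
A⁵ = P·diag(0, -1024)·P⁻¹ = [[3072, 3072], [-4096, -4096]].
The requested entry is -4096.

-4096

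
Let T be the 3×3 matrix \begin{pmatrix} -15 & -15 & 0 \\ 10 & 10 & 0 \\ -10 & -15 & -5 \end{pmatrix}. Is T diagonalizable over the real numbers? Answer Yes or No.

Yes

Characteristic polynomial: p(s) = s^3 + 10s^2 + 25s = s(s + 5)^2.
s = -5 has algebraic multiplicity 2; rank(T + 5I) = 1, so geometric multiplicity = 2.
Every eigenvalue has geometric = algebraic multiplicity, so T is diagonalizable.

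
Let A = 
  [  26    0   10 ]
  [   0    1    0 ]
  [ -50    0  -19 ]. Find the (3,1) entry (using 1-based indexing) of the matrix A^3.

Characteristic polynomial: λ^3 - 8λ^2 + 13λ - 6 = (λ - 6)(λ - 1)^2, so the eigenvalues are 1, 1, 6.
λ=6: eigenvector (1, 0, -2).
λ=1: eigenvector (0, 1, 0).
λ=1: eigenvector (-2, 0, 5).
P = [[1, 0, -2], [0, 1, 0], [-2, 0, 5]], D = diag(6, 1, 1), P⁻¹ = [[5, 0, 2], [0, 1, 0], [2, 0, 1]].
A³ = P·diag(216, 1, 1)·P⁻¹ = [[1076, 0, 430], [0, 1, 0], [-2150, 0, -859]].
The requested entry is -2150.

-2150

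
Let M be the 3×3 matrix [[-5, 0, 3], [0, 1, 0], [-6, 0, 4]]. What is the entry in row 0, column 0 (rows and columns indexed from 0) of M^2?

7

Characteristic polynomial: λ^3 - 3λ + 2 = (λ - 1)^2(λ + 2), so the eigenvalues are -2, 1, 1.
λ=-2: eigenvector (1, 0, 1).
λ=1: eigenvector (0, 1, 0).
λ=1: eigenvector (1, 0, 2).
P = [[1, 0, 1], [0, 1, 0], [1, 0, 2]], D = diag(-2, 1, 1), P⁻¹ = [[2, 0, -1], [0, 1, 0], [-1, 0, 1]].
M² = P·diag(4, 1, 1)·P⁻¹ = [[7, 0, -3], [0, 1, 0], [6, 0, -2]].
The requested entry is 7.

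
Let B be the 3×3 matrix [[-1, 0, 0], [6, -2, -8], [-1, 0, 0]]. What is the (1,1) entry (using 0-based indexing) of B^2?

Characteristic polynomial: r^3 + 3r^2 + 2r = r(r + 1)(r + 2), so the eigenvalues are -2, -1, 0.
r=-1: eigenvector (1, -2, 1).
r=-2: eigenvector (0, 1, 0).
r=0: eigenvector (0, -4, 1).
P = [[1, 0, 0], [-2, 1, -4], [1, 0, 1]], D = diag(-1, -2, 0), P⁻¹ = [[1, 0, 0], [-2, 1, 4], [-1, 0, 1]].
B² = P·diag(1, 4, 0)·P⁻¹ = [[1, 0, 0], [-10, 4, 16], [1, 0, 0]].
The requested entry is 4.

4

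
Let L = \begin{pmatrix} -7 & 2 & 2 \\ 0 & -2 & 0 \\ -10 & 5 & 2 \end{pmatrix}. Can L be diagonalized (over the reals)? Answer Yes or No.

Characteristic polynomial: p(λ) = λ^3 + 7λ^2 + 16λ + 12 = (λ + 2)^2(λ + 3).
λ = -2 has algebraic multiplicity 2; rank(L + 2I) = 2, so geometric multiplicity = 1.
Geometric multiplicity < algebraic multiplicity, so L is not diagonalizable.

No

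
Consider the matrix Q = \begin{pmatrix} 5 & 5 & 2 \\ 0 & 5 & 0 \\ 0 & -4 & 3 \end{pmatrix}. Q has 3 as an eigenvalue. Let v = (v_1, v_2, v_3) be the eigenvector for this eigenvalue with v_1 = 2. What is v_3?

Q − 3I = [[2, 5, 2], [0, 2, 0], [0, -4, 0]].
Solving (Q − 3I)v = 0 gives the eigenspace spanned by (2, 0, -2).
With v_1 = 2, v = (2, 0, -2), so v_3 = -2.

-2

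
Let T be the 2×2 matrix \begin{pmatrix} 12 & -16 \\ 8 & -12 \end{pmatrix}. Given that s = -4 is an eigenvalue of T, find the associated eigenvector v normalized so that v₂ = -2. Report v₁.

T + 4I = [[16, -16], [8, -8]].
Solving (T + 4I)v = 0 gives the eigenspace spanned by (-2, -2).
With v₂ = -2, v = (-2, -2), so v₁ = -2.

-2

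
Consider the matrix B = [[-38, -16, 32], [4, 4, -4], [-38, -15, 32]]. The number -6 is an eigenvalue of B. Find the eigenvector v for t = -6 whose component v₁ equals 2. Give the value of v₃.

B + 6I = [[-32, -16, 32], [4, 10, -4], [-38, -15, 38]].
Solving (B + 6I)v = 0 gives the eigenspace spanned by (2, 0, 2).
With v₁ = 2, v = (2, 0, 2), so v₃ = 2.

2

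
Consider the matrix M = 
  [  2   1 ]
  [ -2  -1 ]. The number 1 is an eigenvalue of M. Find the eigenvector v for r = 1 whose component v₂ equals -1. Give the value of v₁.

M − 1I = [[1, 1], [-2, -2]].
Solving (M − 1I)v = 0 gives the eigenspace spanned by (1, -1).
With v₂ = -1, v = (1, -1), so v₁ = 1.

1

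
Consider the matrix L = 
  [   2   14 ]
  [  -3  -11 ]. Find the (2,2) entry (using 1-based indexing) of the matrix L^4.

2839

Characteristic polynomial: λ^2 + 9λ + 20 = (λ + 4)(λ + 5), so the eigenvalues are -5, -4.
λ=-4: eigenvector (7, -3).
λ=-5: eigenvector (-2, 1).
P = [[7, -2], [-3, 1]], D = diag(-4, -5), P⁻¹ = [[1, 2], [3, 7]].
L⁴ = P·diag(256, 625)·P⁻¹ = [[-1958, -5166], [1107, 2839]].
The requested entry is 2839.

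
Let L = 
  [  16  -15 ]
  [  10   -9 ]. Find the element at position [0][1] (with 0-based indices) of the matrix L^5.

Characteristic polynomial: μ^2 - 7μ + 6 = (μ - 6)(μ - 1), so the eigenvalues are 1, 6.
μ=1: eigenvector (-1, -1).
μ=6: eigenvector (3, 2).
P = [[-1, 3], [-1, 2]], D = diag(1, 6), P⁻¹ = [[2, -3], [1, -1]].
L⁵ = P·diag(1, 7776)·P⁻¹ = [[23326, -23325], [15550, -15549]].
The requested entry is -23325.

-23325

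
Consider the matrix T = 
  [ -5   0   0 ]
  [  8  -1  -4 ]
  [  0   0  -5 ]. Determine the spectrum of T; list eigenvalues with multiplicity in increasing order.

Characteristic polynomial: p(μ) = μ^3 + 11μ^2 + 35μ + 25 = (μ + 1)(μ + 5)^2.
Roots (with multiplicity): -5, -5, -1.

-5, -5, -1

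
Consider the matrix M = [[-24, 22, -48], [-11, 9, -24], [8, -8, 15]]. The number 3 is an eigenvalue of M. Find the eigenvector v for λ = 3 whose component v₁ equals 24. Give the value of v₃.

M − 3I = [[-27, 22, -48], [-11, 6, -24], [8, -8, 12]].
Solving (M − 3I)v = 0 gives the eigenspace spanned by (24, 12, -8).
With v₁ = 24, v = (24, 12, -8), so v₃ = -8.

-8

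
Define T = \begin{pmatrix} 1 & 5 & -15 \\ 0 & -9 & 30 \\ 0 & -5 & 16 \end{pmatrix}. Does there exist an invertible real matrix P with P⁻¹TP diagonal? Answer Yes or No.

Yes

Characteristic polynomial: p(λ) = λ^3 - 8λ^2 + 13λ - 6 = (λ - 6)(λ - 1)^2.
λ = 1 has algebraic multiplicity 2; rank(T − 1I) = 1, so geometric multiplicity = 2.
Every eigenvalue has geometric = algebraic multiplicity, so T is diagonalizable.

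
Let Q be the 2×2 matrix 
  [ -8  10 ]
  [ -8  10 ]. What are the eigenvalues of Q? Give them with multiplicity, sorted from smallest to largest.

Characteristic polynomial: p(t) = t^2 - 2t = t(t - 2).
Roots (with multiplicity): 0, 2.

0, 2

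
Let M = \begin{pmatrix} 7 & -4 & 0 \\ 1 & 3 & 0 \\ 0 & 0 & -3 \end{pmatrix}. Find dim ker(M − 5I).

1

M − 5I = [[2, -4, 0], [1, -2, 0], [0, 0, -8]].
This matrix has rank 2, so its null space has dimension 3 − 2 = 1.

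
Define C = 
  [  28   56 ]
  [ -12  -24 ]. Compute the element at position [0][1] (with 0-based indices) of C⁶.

Characteristic polynomial: s^2 - 4s = s(s - 4), so the eigenvalues are 0, 4.
s=4: eigenvector (7, -3).
s=0: eigenvector (-2, 1).
P = [[7, -2], [-3, 1]], D = diag(4, 0), P⁻¹ = [[1, 2], [3, 7]].
C⁶ = P·diag(4096, 0)·P⁻¹ = [[28672, 57344], [-12288, -24576]].
The requested entry is 57344.

57344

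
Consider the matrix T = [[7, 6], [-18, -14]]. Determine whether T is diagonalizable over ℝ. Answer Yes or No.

Yes

Characteristic polynomial: p(r) = r^2 + 7r + 10 = (r + 2)(r + 5).
All 2 eigenvalues are distinct, so T is diagonalizable.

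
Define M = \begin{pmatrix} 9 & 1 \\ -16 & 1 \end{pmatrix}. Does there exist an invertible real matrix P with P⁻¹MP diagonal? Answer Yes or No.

No

Characteristic polynomial: p(r) = r^2 - 10r + 25 = (r - 5)^2.
r = 5 has algebraic multiplicity 2; rank(M − 5I) = 1, so geometric multiplicity = 1.
Geometric multiplicity < algebraic multiplicity, so M is not diagonalizable.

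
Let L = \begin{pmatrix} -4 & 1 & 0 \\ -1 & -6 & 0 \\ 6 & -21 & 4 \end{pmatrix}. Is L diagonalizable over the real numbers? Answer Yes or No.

No

Characteristic polynomial: p(r) = r^3 + 6r^2 - 15r - 100 = (r - 4)(r + 5)^2.
r = -5 has algebraic multiplicity 2; rank(L + 5I) = 2, so geometric multiplicity = 1.
Geometric multiplicity < algebraic multiplicity, so L is not diagonalizable.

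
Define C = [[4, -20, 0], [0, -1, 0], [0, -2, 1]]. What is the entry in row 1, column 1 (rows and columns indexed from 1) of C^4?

256

Characteristic polynomial: s^3 - 4s^2 - s + 4 = (s - 4)(s - 1)(s + 1), so the eigenvalues are -1, 1, 4.
s=4: eigenvector (1, 0, 0).
s=1: eigenvector (0, 0, 1).
s=-1: eigenvector (4, 1, 1).
P = [[1, 0, 4], [0, 0, 1], [0, 1, 1]], D = diag(4, 1, -1), P⁻¹ = [[1, -4, 0], [0, -1, 1], [0, 1, 0]].
C⁴ = P·diag(256, 1, 1)·P⁻¹ = [[256, -1020, 0], [0, 1, 0], [0, 0, 1]].
The requested entry is 256.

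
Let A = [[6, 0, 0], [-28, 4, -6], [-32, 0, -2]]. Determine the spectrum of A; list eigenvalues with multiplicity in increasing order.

-2, 4, 6

Characteristic polynomial: p(μ) = μ^3 - 8μ^2 + 4μ + 48 = (μ - 6)(μ - 4)(μ + 2).
Roots (with multiplicity): -2, 4, 6.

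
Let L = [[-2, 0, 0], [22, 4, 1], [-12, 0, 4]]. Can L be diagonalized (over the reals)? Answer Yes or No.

Characteristic polynomial: p(λ) = λ^3 - 6λ^2 + 32 = (λ - 4)^2(λ + 2).
λ = 4 has algebraic multiplicity 2; rank(L − 4I) = 2, so geometric multiplicity = 1.
Geometric multiplicity < algebraic multiplicity, so L is not diagonalizable.

No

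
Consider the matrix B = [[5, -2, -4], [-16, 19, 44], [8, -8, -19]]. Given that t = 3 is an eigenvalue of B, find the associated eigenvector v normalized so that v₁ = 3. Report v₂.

3

B − 3I = [[2, -2, -4], [-16, 16, 44], [8, -8, -22]].
Solving (B − 3I)v = 0 gives the eigenspace spanned by (3, 3, 0).
With v₁ = 3, v = (3, 3, 0), so v₂ = 3.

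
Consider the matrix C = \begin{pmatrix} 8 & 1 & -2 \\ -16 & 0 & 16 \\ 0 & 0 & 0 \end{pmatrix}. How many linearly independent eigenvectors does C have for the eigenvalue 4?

1

C − 4I = [[4, 1, -2], [-16, -4, 16], [0, 0, -4]].
This matrix has rank 2, so its null space has dimension 3 − 2 = 1.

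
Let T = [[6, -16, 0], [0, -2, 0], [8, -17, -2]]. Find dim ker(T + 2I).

1

T + 2I = [[8, -16, 0], [0, 0, 0], [8, -17, 0]].
This matrix has rank 2, so its null space has dimension 3 − 2 = 1.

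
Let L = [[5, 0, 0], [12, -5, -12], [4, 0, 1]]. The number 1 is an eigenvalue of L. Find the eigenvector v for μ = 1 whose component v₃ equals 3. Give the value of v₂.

L − 1I = [[4, 0, 0], [12, -6, -12], [4, 0, 0]].
Solving (L − 1I)v = 0 gives the eigenspace spanned by (0, -6, 3).
With v₃ = 3, v = (0, -6, 3), so v₂ = -6.

-6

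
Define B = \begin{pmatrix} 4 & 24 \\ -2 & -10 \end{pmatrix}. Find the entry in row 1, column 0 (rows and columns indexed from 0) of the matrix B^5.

Characteristic polynomial: t^2 + 6t + 8 = (t + 2)(t + 4), so the eigenvalues are -4, -2.
t=-2: eigenvector (4, -1).
t=-4: eigenvector (3, -1).
P = [[4, 3], [-1, -1]], D = diag(-2, -4), P⁻¹ = [[1, 3], [-1, -4]].
B⁵ = P·diag(-32, -1024)·P⁻¹ = [[2944, 11904], [-992, -4000]].
The requested entry is -992.

-992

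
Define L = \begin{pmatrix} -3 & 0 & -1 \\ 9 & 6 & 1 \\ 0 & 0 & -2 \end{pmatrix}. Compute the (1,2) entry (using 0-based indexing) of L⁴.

-65

Characteristic polynomial: μ^3 - μ^2 - 24μ - 36 = (μ - 6)(μ + 2)(μ + 3), so the eigenvalues are -3, -2, 6.
μ=-3: eigenvector (1, -1, 0).
μ=6: eigenvector (0, 1, 0).
μ=-2: eigenvector (-1, 1, 1).
P = [[1, 0, -1], [-1, 1, 1], [0, 0, 1]], D = diag(-3, 6, -2), P⁻¹ = [[1, 0, 1], [1, 1, 0], [0, 0, 1]].
L⁴ = P·diag(81, 1296, 16)·P⁻¹ = [[81, 0, 65], [1215, 1296, -65], [0, 0, 16]].
The requested entry is -65.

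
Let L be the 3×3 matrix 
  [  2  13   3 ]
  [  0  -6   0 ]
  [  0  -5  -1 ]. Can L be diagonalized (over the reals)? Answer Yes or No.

Yes

Characteristic polynomial: p(λ) = λ^3 + 5λ^2 - 8λ - 12 = (λ - 2)(λ + 1)(λ + 6).
All 3 eigenvalues are distinct, so L is diagonalizable.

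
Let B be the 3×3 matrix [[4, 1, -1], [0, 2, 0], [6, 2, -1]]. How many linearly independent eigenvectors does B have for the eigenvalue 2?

1

B − 2I = [[2, 1, -1], [0, 0, 0], [6, 2, -3]].
This matrix has rank 2, so its null space has dimension 3 − 2 = 1.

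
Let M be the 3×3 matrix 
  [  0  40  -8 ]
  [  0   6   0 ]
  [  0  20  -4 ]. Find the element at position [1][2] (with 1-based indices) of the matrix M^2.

Characteristic polynomial: λ^3 - 2λ^2 - 24λ = λ(λ - 6)(λ + 4), so the eigenvalues are -4, 0, 6.
λ=0: eigenvector (1, 0, 0).
λ=6: eigenvector (4, 1, 2).
λ=-4: eigenvector (2, 0, 1).
P = [[1, 4, 2], [0, 1, 0], [0, 2, 1]], D = diag(0, 6, -4), P⁻¹ = [[1, 0, -2], [0, 1, 0], [0, -2, 1]].
M² = P·diag(0, 36, 16)·P⁻¹ = [[0, 80, 32], [0, 36, 0], [0, 40, 16]].
The requested entry is 80.

80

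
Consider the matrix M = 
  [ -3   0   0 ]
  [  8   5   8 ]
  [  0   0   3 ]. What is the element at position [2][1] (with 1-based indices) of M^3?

152

Characteristic polynomial: r^3 - 5r^2 - 9r + 45 = (r - 5)(r - 3)(r + 3), so the eigenvalues are -3, 3, 5.
r=-3: eigenvector (1, -1, 0).
r=5: eigenvector (0, 1, 0).
r=3: eigenvector (0, -4, 1).
P = [[1, 0, 0], [-1, 1, -4], [0, 0, 1]], D = diag(-3, 5, 3), P⁻¹ = [[1, 0, 0], [1, 1, 4], [0, 0, 1]].
M³ = P·diag(-27, 125, 27)·P⁻¹ = [[-27, 0, 0], [152, 125, 392], [0, 0, 27]].
The requested entry is 152.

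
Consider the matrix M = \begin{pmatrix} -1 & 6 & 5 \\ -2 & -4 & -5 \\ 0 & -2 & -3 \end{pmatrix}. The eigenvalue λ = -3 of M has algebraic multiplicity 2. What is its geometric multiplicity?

M + 3I = [[2, 6, 5], [-2, -1, -5], [0, -2, 0]].
This matrix has rank 2, so its null space has dimension 3 − 2 = 1.

1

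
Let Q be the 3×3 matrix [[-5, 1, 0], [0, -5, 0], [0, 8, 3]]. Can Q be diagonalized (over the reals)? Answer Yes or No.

No

Characteristic polynomial: p(t) = t^3 + 7t^2 - 5t - 75 = (t - 3)(t + 5)^2.
t = -5 has algebraic multiplicity 2; rank(Q + 5I) = 2, so geometric multiplicity = 1.
Geometric multiplicity < algebraic multiplicity, so Q is not diagonalizable.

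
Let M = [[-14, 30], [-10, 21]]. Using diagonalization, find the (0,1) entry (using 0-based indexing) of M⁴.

Characteristic polynomial: λ^2 - 7λ + 6 = (λ - 6)(λ - 1), so the eigenvalues are 1, 6.
λ=6: eigenvector (3, 2).
λ=1: eigenvector (2, 1).
P = [[3, 2], [2, 1]], D = diag(6, 1), P⁻¹ = [[-1, 2], [2, -3]].
M⁴ = P·diag(1296, 1)·P⁻¹ = [[-3884, 7770], [-2590, 5181]].
The requested entry is 7770.

7770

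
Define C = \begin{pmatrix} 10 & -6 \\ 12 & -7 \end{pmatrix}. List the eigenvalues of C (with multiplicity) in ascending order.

1, 2

Characteristic polynomial: p(t) = t^2 - 3t + 2 = (t - 2)(t - 1).
Roots (with multiplicity): 1, 2.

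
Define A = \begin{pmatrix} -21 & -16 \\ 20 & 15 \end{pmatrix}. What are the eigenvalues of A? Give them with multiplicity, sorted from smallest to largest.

-5, -1

Characteristic polynomial: p(r) = r^2 + 6r + 5 = (r + 1)(r + 5).
Roots (with multiplicity): -5, -1.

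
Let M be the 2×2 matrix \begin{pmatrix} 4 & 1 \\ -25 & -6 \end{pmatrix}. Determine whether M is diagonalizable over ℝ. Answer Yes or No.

Characteristic polynomial: p(λ) = λ^2 + 2λ + 1 = (λ + 1)^2.
λ = -1 has algebraic multiplicity 2; rank(M + 1I) = 1, so geometric multiplicity = 1.
Geometric multiplicity < algebraic multiplicity, so M is not diagonalizable.

No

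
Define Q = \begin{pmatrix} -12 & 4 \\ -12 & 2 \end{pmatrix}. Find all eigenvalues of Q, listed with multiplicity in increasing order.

-6, -4

Characteristic polynomial: p(r) = r^2 + 10r + 24 = (r + 4)(r + 6).
Roots (with multiplicity): -6, -4.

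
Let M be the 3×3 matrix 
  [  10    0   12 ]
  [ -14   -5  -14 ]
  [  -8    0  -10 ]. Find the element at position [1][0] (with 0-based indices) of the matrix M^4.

Characteristic polynomial: t^3 + 5t^2 - 4t - 20 = (t - 2)(t + 2)(t + 5), so the eigenvalues are -5, -2, 2.
t=-2: eigenvector (-1, 0, 1).
t=-5: eigenvector (0, 1, 0).
t=2: eigenvector (3, -2, -2).
P = [[-1, 0, 3], [0, 1, -2], [1, 0, -2]], D = diag(-2, -5, 2), P⁻¹ = [[2, 0, 3], [2, 1, 2], [1, 0, 1]].
M⁴ = P·diag(16, 625, 16)·P⁻¹ = [[16, 0, 0], [1218, 625, 1218], [0, 0, 16]].
The requested entry is 1218.

1218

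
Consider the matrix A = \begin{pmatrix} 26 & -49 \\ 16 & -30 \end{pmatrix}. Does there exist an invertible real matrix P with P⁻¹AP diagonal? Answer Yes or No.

Characteristic polynomial: p(t) = t^2 + 4t + 4 = (t + 2)^2.
t = -2 has algebraic multiplicity 2; rank(A + 2I) = 1, so geometric multiplicity = 1.
Geometric multiplicity < algebraic multiplicity, so A is not diagonalizable.

No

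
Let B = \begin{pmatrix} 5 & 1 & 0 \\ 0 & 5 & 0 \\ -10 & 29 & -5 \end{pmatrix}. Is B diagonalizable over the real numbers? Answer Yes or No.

Characteristic polynomial: p(r) = r^3 - 5r^2 - 25r + 125 = (r - 5)^2(r + 5).
r = 5 has algebraic multiplicity 2; rank(B − 5I) = 2, so geometric multiplicity = 1.
Geometric multiplicity < algebraic multiplicity, so B is not diagonalizable.

No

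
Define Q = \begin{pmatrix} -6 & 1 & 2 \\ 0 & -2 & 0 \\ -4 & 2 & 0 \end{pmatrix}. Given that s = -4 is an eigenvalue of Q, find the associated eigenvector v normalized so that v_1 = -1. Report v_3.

-1

Q + 4I = [[-2, 1, 2], [0, 2, 0], [-4, 2, 4]].
Solving (Q + 4I)v = 0 gives the eigenspace spanned by (-1, 0, -1).
With v_1 = -1, v = (-1, 0, -1), so v_3 = -1.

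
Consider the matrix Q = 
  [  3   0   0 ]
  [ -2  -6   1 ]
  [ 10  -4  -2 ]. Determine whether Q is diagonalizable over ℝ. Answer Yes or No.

No

Characteristic polynomial: p(λ) = λ^3 + 5λ^2 - 8λ - 48 = (λ - 3)(λ + 4)^2.
λ = -4 has algebraic multiplicity 2; rank(Q + 4I) = 2, so geometric multiplicity = 1.
Geometric multiplicity < algebraic multiplicity, so Q is not diagonalizable.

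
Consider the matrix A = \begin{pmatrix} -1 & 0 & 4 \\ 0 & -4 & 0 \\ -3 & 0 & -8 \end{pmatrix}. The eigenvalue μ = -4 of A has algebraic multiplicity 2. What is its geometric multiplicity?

2

A + 4I = [[3, 0, 4], [0, 0, 0], [-3, 0, -4]].
This matrix has rank 1, so its null space has dimension 3 − 1 = 2.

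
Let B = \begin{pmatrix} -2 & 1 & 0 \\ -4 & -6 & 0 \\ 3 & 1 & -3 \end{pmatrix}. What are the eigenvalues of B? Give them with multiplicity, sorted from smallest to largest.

Characteristic polynomial: p(t) = t^3 + 11t^2 + 40t + 48 = (t + 3)(t + 4)^2.
Roots (with multiplicity): -4, -4, -3.

-4, -4, -3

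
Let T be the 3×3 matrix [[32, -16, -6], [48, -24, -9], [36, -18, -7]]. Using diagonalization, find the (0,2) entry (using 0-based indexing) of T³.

-18

Characteristic polynomial: λ^3 - λ^2 - 2λ = λ(λ - 2)(λ + 1), so the eigenvalues are -1, 0, 2.
λ=0: eigenvector (1, 2, 0).
λ=-1: eigenvector (2, 3, 3).
λ=2: eigenvector (-2, -3, -2).
P = [[1, 2, -2], [2, 3, -3], [0, 3, -2]], D = diag(0, -1, 2), P⁻¹ = [[-3, 2, 0], [-4, 2, 1], [-6, 3, 1]].
T³ = P·diag(0, -1, 8)·P⁻¹ = [[104, -52, -18], [156, -78, -27], [108, -54, -19]].
The requested entry is -18.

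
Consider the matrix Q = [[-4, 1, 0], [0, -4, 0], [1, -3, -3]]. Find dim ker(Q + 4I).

1

Q + 4I = [[0, 1, 0], [0, 0, 0], [1, -3, 1]].
This matrix has rank 2, so its null space has dimension 3 − 2 = 1.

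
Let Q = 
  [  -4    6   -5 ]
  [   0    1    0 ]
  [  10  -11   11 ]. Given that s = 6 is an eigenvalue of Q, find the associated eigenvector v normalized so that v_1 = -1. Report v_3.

Q − 6I = [[-10, 6, -5], [0, -5, 0], [10, -11, 5]].
Solving (Q − 6I)v = 0 gives the eigenspace spanned by (-1, 0, 2).
With v_1 = -1, v = (-1, 0, 2), so v_3 = 2.

2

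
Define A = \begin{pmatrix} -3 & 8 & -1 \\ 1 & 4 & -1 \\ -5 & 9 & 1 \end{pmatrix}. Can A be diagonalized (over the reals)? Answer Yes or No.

No

Characteristic polynomial: p(μ) = μ^3 - 2μ^2 - 15μ + 36 = (μ - 3)^2(μ + 4).
μ = 3 has algebraic multiplicity 2; rank(A − 3I) = 2, so geometric multiplicity = 1.
Geometric multiplicity < algebraic multiplicity, so A is not diagonalizable.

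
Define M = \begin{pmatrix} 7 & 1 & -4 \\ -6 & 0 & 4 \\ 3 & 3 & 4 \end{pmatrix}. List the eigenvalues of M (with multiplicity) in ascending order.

Characteristic polynomial: p(t) = t^3 - 11t^2 + 34t - 24 = (t - 6)(t - 4)(t - 1).
Roots (with multiplicity): 1, 4, 6.

1, 4, 6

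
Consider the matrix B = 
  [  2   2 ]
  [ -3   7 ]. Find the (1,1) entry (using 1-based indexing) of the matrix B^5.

-3178

Characteristic polynomial: r^2 - 9r + 20 = (r - 5)(r - 4), so the eigenvalues are 4, 5.
r=4: eigenvector (1, 1).
r=5: eigenvector (-2, -3).
P = [[1, -2], [1, -3]], D = diag(4, 5), P⁻¹ = [[3, -2], [1, -1]].
B⁵ = P·diag(1024, 3125)·P⁻¹ = [[-3178, 4202], [-6303, 7327]].
The requested entry is -3178.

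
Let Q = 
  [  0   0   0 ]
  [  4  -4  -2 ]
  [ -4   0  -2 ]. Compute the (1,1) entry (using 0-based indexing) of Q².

Characteristic polynomial: t^3 + 6t^2 + 8t = t(t + 2)(t + 4), so the eigenvalues are -4, -2, 0.
t=-4: eigenvector (0, 1, 0).
t=0: eigenvector (1, 2, -2).
t=-2: eigenvector (0, -1, 1).
P = [[0, 1, 0], [1, 2, -1], [0, -2, 1]], D = diag(-4, 0, -2), P⁻¹ = [[0, 1, 1], [1, 0, 0], [2, 0, 1]].
Q² = P·diag(16, 0, 4)·P⁻¹ = [[0, 0, 0], [-8, 16, 12], [8, 0, 4]].
The requested entry is 16.

16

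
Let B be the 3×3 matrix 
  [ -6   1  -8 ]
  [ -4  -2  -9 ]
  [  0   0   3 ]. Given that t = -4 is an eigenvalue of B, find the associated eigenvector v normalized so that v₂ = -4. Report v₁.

-2

B + 4I = [[-2, 1, -8], [-4, 2, -9], [0, 0, 7]].
Solving (B + 4I)v = 0 gives the eigenspace spanned by (-2, -4, 0).
With v₂ = -4, v = (-2, -4, 0), so v₁ = -2.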